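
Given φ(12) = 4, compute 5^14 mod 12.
By Euler: 5^{4} ≡ 1 mod 12 since gcd(5, 12) = 1. 14 = 3×4 + 2. So 5^{14} ≡ 5^{2} ≡ 1 mod 12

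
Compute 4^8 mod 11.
By repeated squaring mod 11: 4^{1}≡4, 4^{2}≡5, 4^{4}≡3, 4^{8}≡9. So 4^{8} ≡ 9 mod 11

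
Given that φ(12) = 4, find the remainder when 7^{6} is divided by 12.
By Euler: 7^{4} ≡ 1 mod 12 since gcd(7, 12) = 1. 6 = 1×4 + 2. So 7^{6} ≡ 7^{2} ≡ 1 mod 12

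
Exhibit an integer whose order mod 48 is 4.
19 has order 4 mod 48 since 19^{4} ≡ 1 mod 48 and no smaller power works.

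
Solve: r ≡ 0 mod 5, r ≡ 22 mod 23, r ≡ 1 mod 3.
M = 5 × 23 × 3 = 345. M₁ = 69, y₁ ≡ 4 mod 5. M₂ = 15, y₂ ≡ 20 mod 23. M₃ = 115, y₃ ≡ 1 mod 3. r = 0×69×4 + 22×15×20 + 1×115×1 ≡ 160 mod 345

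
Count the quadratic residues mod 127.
For prime 127, there are (p-1)/2 = (127-1)/2 = 63 quadratic residues (excluding 0).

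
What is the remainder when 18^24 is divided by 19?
Using Fermat: 18^{18} ≡ 1 (mod 19). 24 ≡ 6 (mod 18). So 18^{24} ≡ 18^{6} ≡ 1 (mod 19)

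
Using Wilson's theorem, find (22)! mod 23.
By Wilson's theorem, (22)! ≡ -1 ≡ 22 (mod 23)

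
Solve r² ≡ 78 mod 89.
The square roots of 78 mod 89 are 16 and 73. Verify: 16² = 256 ≡ 78 mod 89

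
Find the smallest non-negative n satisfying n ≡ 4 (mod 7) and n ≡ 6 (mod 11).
M = 7 × 11 = 77. M₁ = 11, y₁ ≡ 2 (mod 7). M₂ = 7, y₂ ≡ 8 (mod 11). n = 4×11×2 + 6×7×8 ≡ 39 (mod 77)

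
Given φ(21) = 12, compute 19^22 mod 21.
By Euler: 19^{12} ≡ 1 mod 21 since gcd(19, 21) = 1. 22 = 1×12 + 10. So 19^{22} ≡ 19^{10} ≡ 16 mod 21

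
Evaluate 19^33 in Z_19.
By repeated squaring mod 19: 19^{1}≡0, 19^{2}≡0, 19^{4}≡0, 19^{8}≡0, 19^{16}≡0, 19^{32}≡0. Then 19^{33} = 19^{32+1} ≡ 0 × 0 ≡ 0 mod 19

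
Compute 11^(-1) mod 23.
Since 23 is prime, by Fermat 11^(-1) ≡ 11^{21} ≡ 21 mod 23. Verify: 11 × 21 = 231 ≡ 1 mod 23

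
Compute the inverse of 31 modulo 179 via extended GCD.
Extended GCD: 31(52) + 179(-9) = 1. So 31^(-1) ≡ 52 mod 179. Verify: 31 × 52 = 1612 ≡ 1 mod 179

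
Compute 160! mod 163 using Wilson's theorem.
(162)! = (160)! × (161) × (162) ≡ -1 mod 163. So (160)! ≡ -1 × [(162)(161)]^(-1) ≡ 81 mod 163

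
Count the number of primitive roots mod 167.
A prime p has φ(p-1) primitive roots; here φ(166) = 82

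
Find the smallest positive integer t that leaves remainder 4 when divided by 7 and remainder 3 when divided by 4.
M = 7 × 4 = 28. M₁ = 4, y₁ ≡ 2 (mod 7). M₂ = 7, y₂ ≡ 3 (mod 4). t = 4×4×2 + 3×7×3 ≡ 11 (mod 28)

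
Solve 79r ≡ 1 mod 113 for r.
Since 113 is prime, by Fermat 79^(-1) ≡ 79^{111} ≡ 103 mod 113. Verify: 79 × 103 = 8137 ≡ 1 mod 113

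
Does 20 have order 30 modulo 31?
20^{15} ≡ 1 mod 31 and 15 < 30, so ord_31(20) = 15 ≠ 30 and 20 is not a primitive root.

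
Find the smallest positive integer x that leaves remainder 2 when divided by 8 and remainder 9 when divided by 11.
M = 8 × 11 = 88. M₁ = 11, y₁ ≡ 3 (mod 8). M₂ = 8, y₂ ≡ 7 (mod 11). x = 2×11×3 + 9×8×7 ≡ 42 (mod 88)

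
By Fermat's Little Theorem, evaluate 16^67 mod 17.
By Fermat: 16^{16} ≡ 1 (mod 17). 67 = 4×16 + 3. So 16^{67} ≡ 16^{3} ≡ 16 (mod 17)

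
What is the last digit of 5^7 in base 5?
By repeated squaring mod 5: 5^{1}≡0, 5^{2}≡0, 5^{4}≡0. Then 5^{7} = 5^{4+2+1} ≡ 0 × 0 × 0 ≡ 0 mod 5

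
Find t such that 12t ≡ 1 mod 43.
Since 43 is prime, by Fermat 12^(-1) ≡ 12^{41} ≡ 18 mod 43. Verify: 12 × 18 = 216 ≡ 1 mod 43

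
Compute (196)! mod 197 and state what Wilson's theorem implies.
(196)! mod 197 = 196. Since this equals -1 mod 197, Wilson confirms 197 is prime.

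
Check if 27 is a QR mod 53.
By Euler's criterion: 27^{26} ≡ 52 mod 53. Since this equals -1 (≡ 52), 27 is not a QR.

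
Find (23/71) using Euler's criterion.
(23/71) = 23^{35} mod 71 = -1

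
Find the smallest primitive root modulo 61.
g = 2. For each prime q|60: 2^{30}≡60, 2^{20}≡47, 2^{12}≡9, none ≡ 1, so ord_61(2) = 60 and 2 is a primitive root.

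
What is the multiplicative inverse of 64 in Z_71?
Since 71 is prime, by Fermat 64^(-1) ≡ 64^{69} ≡ 10 mod 71. Verify: 64 × 10 = 640 ≡ 1 mod 71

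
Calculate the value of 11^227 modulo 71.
Using Fermat: 11^{70} ≡ 1 (mod 71). 227 ≡ 17 (mod 70). So 11^{227} ≡ 11^{17} ≡ 22 (mod 71)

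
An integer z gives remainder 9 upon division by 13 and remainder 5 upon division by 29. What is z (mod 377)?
M = 13 × 29 = 377. M₁ = 29, y₁ ≡ 9 (mod 13). M₂ = 13, y₂ ≡ 9 (mod 29). z = 9×29×9 + 5×13×9 ≡ 295 (mod 377)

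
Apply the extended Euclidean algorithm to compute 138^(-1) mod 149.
Extended GCD: 138(27) + 149(-25) = 1. So 138^(-1) ≡ 27 mod 149. Verify: 138 × 27 = 3726 ≡ 1 mod 149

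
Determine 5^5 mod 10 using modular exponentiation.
By repeated squaring (mod 10): 5^{1}≡5, 5^{2}≡5, 5^{4}≡5. Then 5^{5} = 5^{4+1} ≡ 5 × 5 ≡ 5 (mod 10)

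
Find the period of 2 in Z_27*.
Powers of 2 mod 27: 2^1≡2, 2^2≡4, 2^3≡8, 2^4≡16, 2^5≡5, 2^6≡10, 2^7≡20, 2^8≡13, 2^9≡26, 2^10≡25, 2^11≡23, 2^12≡19, 2^13≡11, 2^14≡22, 2^15≡17, 2^16≡7, 2^17≡14, 2^18≡1. ord_27(2) = 18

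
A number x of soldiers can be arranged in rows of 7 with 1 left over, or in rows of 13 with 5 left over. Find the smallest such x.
M = 7 × 13 = 91. M₁ = 13, y₁ ≡ 6 (mod 7). M₂ = 7, y₂ ≡ 2 (mod 13). x = 1×13×6 + 5×7×2 ≡ 57 (mod 91)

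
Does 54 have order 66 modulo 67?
54^{33} ≡ 1 mod 67 and 33 < 66, so ord_67(54) = 33 ≠ 66 and 54 is not a primitive root.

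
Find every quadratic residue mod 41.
Squares in Z_41*: {1, 2, 4, 5, 8, 9, 10, 16, 18, 20, 21, 23, 25, 31, 32, 33, 36, 37, 39, 40}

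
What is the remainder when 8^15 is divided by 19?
By repeated squaring mod 19: 8^{1}≡8, 8^{2}≡7, 8^{4}≡11, 8^{8}≡7. Then 8^{15} = 8^{8+4+2+1} ≡ 7 × 11 × 7 × 8 ≡ 18 mod 19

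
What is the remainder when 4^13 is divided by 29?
By repeated squaring (mod 29): 4^{1}≡4, 4^{2}≡16, 4^{4}≡24, 4^{8}≡25. Then 4^{13} = 4^{8+4+1} ≡ 25 × 24 × 4 ≡ 22 (mod 29)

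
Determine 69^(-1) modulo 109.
Since 109 is prime, by Fermat 69^(-1) ≡ 69^{107} ≡ 79 mod 109. Verify: 69 × 79 = 5451 ≡ 1 mod 109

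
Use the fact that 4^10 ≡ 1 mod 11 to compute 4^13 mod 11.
By Fermat: 4^{10} ≡ 1 mod 11. So 4^{13} = 4^{10} · 4^{3} ≡ 4^{3} ≡ 9 mod 11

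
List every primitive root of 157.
There are φ(156) = 48 primitive roots mod 157: {5, 6, 15, 18, 20, 21, 24, 26, 34, 38, 43, 53, 55, 60, 61, 62, 63, 66, 69, 70, 72, 73, 74, 77, 80, 83, 84, 85, 87, 88, 91, 94, 95, 96, 97, 102, 104, 114, 119, 123, 131, 133, 136, 137, 139, 142, 151, 152}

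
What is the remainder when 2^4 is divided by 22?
2^{4} = 16 ≡ 16 mod 22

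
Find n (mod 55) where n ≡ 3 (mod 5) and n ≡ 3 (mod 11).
M = 5 × 11 = 55. M₁ = 11, y₁ ≡ 1 (mod 5). M₂ = 5, y₂ ≡ 9 (mod 11). n = 3×11×1 + 3×5×9 ≡ 3 (mod 55)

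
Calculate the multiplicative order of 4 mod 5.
Powers of 4 mod 5: 4^1≡4, 4^2≡1. So the order of 4 is 2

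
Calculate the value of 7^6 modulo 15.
By repeated squaring mod 15: 7^{1}≡7, 7^{2}≡4, 7^{4}≡1. Then 7^{6} = 7^{4+2} ≡ 1 × 4 ≡ 4 mod 15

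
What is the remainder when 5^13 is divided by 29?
By repeated squaring mod 29: 5^{1}≡5, 5^{2}≡25, 5^{4}≡16, 5^{8}≡24. Then 5^{13} = 5^{8+4+1} ≡ 24 × 16 × 5 ≡ 6 mod 29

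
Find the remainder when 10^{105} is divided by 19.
By Fermat: 10^{18} ≡ 1 mod 19. 105 = 5×18 + 15. So 10^{105} ≡ 10^{15} ≡ 8 mod 19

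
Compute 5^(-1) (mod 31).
Since 31 is prime, by Fermat 5^(-1) ≡ 5^{29} ≡ 25 (mod 31). Verify: 5 × 25 = 125 ≡ 1 (mod 31)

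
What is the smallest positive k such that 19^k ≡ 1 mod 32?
Powers of 19 mod 32: 19^1≡19, 19^2≡9, 19^3≡11, 19^4≡17, 19^5≡3, 19^6≡25, 19^7≡27, 19^8≡1. Order = 8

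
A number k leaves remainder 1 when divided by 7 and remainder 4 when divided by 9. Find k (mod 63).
M = 7 × 9 = 63. M₁ = 9, y₁ ≡ 4 (mod 7). M₂ = 7, y₂ ≡ 4 (mod 9). k = 1×9×4 + 4×7×4 ≡ 22 (mod 63)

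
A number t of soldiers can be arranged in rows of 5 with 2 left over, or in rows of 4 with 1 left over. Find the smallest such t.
M = 5 × 4 = 20. M₁ = 4, y₁ ≡ 4 (mod 5). M₂ = 5, y₂ ≡ 1 (mod 4). t = 2×4×4 + 1×5×1 ≡ 17 (mod 20)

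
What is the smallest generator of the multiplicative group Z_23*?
g = 5. For each prime q|22: 5^{11}≡22, 5^{2}≡2, none ≡ 1, so ord_23(5) = 22 and 5 is a primitive root.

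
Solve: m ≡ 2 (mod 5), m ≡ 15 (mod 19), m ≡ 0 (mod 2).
M = 5 × 19 × 2 = 190. M₁ = 38, y₁ ≡ 2 (mod 5). M₂ = 10, y₂ ≡ 2 (mod 19). M₃ = 95, y₃ ≡ 1 (mod 2). m = 2×38×2 + 15×10×2 + 0×95×1 ≡ 72 (mod 190)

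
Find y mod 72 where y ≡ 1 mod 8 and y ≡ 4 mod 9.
M = 8 × 9 = 72. M₁ = 9, y₁ ≡ 1 mod 8. M₂ = 8, y₂ ≡ 8 mod 9. y = 1×9×1 + 4×8×8 ≡ 49 mod 72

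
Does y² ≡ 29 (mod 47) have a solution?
By Euler's criterion: 29^{23} ≡ 46 (mod 47). Since this equals -1 (≡ 46), 29 is not a QR.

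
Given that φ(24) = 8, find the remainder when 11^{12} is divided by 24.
By Euler: 11^{8} ≡ 1 mod 24 since gcd(11, 24) = 1. 12 = 1×8 + 4. So 11^{12} ≡ 11^{4} ≡ 1 mod 24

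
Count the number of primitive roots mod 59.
There are φ(59-1) = φ(58) = 28 primitive roots modulo 59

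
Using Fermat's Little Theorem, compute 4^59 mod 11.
By Fermat: 4^{10} ≡ 1 (mod 11). 59 = 5×10 + 9. So 4^{59} ≡ 4^{9} ≡ 3 (mod 11)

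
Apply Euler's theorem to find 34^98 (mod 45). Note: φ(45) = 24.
By Euler: 34^{24} ≡ 1 (mod 45) since gcd(34, 45) = 1. 98 = 4×24 + 2. So 34^{98} ≡ 34^{2} ≡ 31 (mod 45)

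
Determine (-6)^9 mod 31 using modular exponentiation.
By repeated squaring mod 31: (-6)^{1}≡25, (-6)^{2}≡5, (-6)^{4}≡25, (-6)^{8}≡5. Then (-6)^{9} = (-6)^{8+1} ≡ 5 × 25 ≡ 1 mod 31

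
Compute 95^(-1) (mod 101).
Since 101 is prime, by Fermat 95^(-1) ≡ 95^{99} ≡ 84 (mod 101). Verify: 95 × 84 = 7980 ≡ 1 (mod 101)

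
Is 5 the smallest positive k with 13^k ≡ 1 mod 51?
Powers of 13 mod 51: 13^1≡13, 13^2≡16, 13^3≡4, 13^4≡1. Already 13^4≡1, so the order is 4 < 5. No, the actual order is 4.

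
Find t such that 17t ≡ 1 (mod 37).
Since 37 is prime, by Fermat 17^(-1) ≡ 17^{35} ≡ 24 (mod 37). Verify: 17 × 24 = 408 ≡ 1 (mod 37)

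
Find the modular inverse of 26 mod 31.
Since 31 is prime, by Fermat 26^(-1) ≡ 26^{29} ≡ 6 (mod 31). Verify: 26 × 6 = 156 ≡ 1 (mod 31)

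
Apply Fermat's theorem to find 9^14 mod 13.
By Fermat: 9^{12} ≡ 1 mod 13. So 9^{14} = 9^{12} · 9^{2} ≡ 9^{2} ≡ 3 mod 13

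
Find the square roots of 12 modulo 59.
The square roots of 12 mod 59 are 22 and 37. Verify: 22² = 484 ≡ 12 (mod 59)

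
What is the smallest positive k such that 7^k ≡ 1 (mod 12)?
Powers of 7 mod 12: 7^1≡7, 7^2≡1. Order = 2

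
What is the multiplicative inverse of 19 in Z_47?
Since 47 is prime, by Fermat 19^(-1) ≡ 19^{45} ≡ 5 mod 47. Verify: 19 × 5 = 95 ≡ 1 mod 47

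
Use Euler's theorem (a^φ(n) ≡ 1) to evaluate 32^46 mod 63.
By Euler: 32^{36} ≡ 1 (mod 63) since gcd(32, 63) = 1. 46 = 1×36 + 10. So 32^{46} ≡ 32^{10} ≡ 4 (mod 63)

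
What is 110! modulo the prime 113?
(112)! = (110)! × (111) × (112) ≡ -1 mod 113. So (110)! ≡ -1 × [(112)(111)]^(-1) ≡ 56 mod 113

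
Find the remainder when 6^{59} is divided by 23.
By Fermat: 6^{22} ≡ 1 mod 23. 59 = 2×22 + 15. So 6^{59} ≡ 6^{15} ≡ 8 mod 23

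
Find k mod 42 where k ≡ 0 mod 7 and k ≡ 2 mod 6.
M = 7 × 6 = 42. M₁ = 6, y₁ ≡ 6 mod 7. M₂ = 7, y₂ ≡ 1 mod 6. k = 0×6×6 + 2×7×1 ≡ 14 mod 42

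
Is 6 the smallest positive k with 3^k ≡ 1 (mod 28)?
Powers of 3 mod 28: 3^1≡3, 3^2≡9, 3^3≡27, 3^4≡25, 3^5≡19, 3^6≡1. First k with 3^k≡1 is k=6. Yes, ord_28(3) = 6.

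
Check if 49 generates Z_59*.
49^{29} ≡ 1 mod 59 and 29 < 58, so ord_59(49) = 29 ≠ 58 and 49 is not a primitive root.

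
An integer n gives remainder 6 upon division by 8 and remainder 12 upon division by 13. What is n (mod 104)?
M = 8 × 13 = 104. M₁ = 13, y₁ ≡ 5 (mod 8). M₂ = 8, y₂ ≡ 5 (mod 13). n = 6×13×5 + 12×8×5 ≡ 38 (mod 104)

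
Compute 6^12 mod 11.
Using Fermat: 6^{10} ≡ 1 (mod 11). 12 ≡ 2 (mod 10). So 6^{12} ≡ 6^{2} ≡ 3 (mod 11)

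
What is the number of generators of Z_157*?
There are φ(157-1) = φ(156) = 48 primitive roots modulo 157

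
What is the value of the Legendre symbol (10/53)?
(10/53) = 10^{26} mod 53 = 1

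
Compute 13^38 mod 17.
Using Fermat: 13^{16} ≡ 1 (mod 17). 38 ≡ 6 (mod 16). So 13^{38} ≡ 13^{6} ≡ 16 (mod 17)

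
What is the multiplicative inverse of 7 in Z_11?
Since 11 is prime, by Fermat 7^(-1) ≡ 7^{9} ≡ 8 (mod 11). Verify: 7 × 8 = 56 ≡ 1 (mod 11)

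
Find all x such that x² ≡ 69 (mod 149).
The square roots of 69 mod 149 are 48 and 101. Verify: 48² = 2304 ≡ 69 (mod 149)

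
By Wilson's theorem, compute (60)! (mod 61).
By Wilson's theorem, (60)! ≡ -1 ≡ 60 (mod 61)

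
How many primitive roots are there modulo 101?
A prime p has φ(p-1) primitive roots; here φ(100) = 40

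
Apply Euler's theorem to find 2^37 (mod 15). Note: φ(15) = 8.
By Euler: 2^{8} ≡ 1 (mod 15) since gcd(2, 15) = 1. 37 = 4×8 + 5. So 2^{37} ≡ 2^{5} ≡ 2 (mod 15)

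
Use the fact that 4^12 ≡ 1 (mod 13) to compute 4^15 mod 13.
By Fermat: 4^{12} ≡ 1 (mod 13). So 4^{15} = 4^{12} · 4^{3} ≡ 4^{3} ≡ 12 (mod 13)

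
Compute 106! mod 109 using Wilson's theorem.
(108)! = (106)! × (107) × (108) ≡ -1 mod 109. So (106)! ≡ -1 × [(108)(107)]^(-1) ≡ 54 mod 109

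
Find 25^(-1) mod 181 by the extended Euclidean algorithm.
Extended GCD: 25(29) + 181(-4) = 1. So 25^(-1) ≡ 29 mod 181. Verify: 25 × 29 = 725 ≡ 1 mod 181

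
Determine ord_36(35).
Powers of 35 mod 36: 35^1≡35, 35^2≡1. ord_36(35) = 2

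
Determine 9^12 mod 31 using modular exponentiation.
By repeated squaring (mod 31): 9^{1}≡9, 9^{2}≡19, 9^{4}≡20, 9^{8}≡28. Then 9^{12} = 9^{8+4} ≡ 28 × 20 ≡ 2 (mod 31)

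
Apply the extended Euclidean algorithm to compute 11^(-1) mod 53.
Extended GCD: 11(-24) + 53(5) = 1. So 11^(-1) ≡ -24 ≡ 29 mod 53. Verify: 11 × 29 = 319 ≡ 1 mod 53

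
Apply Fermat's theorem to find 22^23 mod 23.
By Fermat: 22^{22} ≡ 1 mod 23. So 22^{23} = 22^{22} · 22^{1} ≡ 22^{1} ≡ 22 mod 23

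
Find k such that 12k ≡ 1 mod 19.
Since 19 is prime, by Fermat 12^(-1) ≡ 12^{17} ≡ 8 mod 19. Verify: 12 × 8 = 96 ≡ 1 mod 19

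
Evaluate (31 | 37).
(31/37) = 31^{18} mod 37 = -1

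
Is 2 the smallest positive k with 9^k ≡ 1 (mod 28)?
Powers of 9 mod 28: 9^1≡9, 9^2≡25, 9^3≡1. 9^2≡25≢1, so ord ≠ 2. No, the actual order is 3.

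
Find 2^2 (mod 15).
2^{2} = 4 ≡ 4 (mod 15)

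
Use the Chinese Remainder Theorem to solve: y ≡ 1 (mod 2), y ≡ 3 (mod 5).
M = 2 × 5 = 10. M₁ = 5, y₁ ≡ 1 (mod 2). M₂ = 2, y₂ ≡ 3 (mod 5). y = 1×5×1 + 3×2×3 ≡ 3 (mod 10)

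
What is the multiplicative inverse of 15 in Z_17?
Since 17 is prime, by Fermat 15^(-1) ≡ 15^{15} ≡ 8 mod 17. Verify: 15 × 8 = 120 ≡ 1 mod 17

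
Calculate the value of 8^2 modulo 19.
8^{2} = 64 ≡ 7 (mod 19)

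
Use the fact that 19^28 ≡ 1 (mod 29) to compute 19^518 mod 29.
By Fermat: 19^{28} ≡ 1 (mod 29). 518 ≡ 14 (mod 28). So 19^{518} ≡ 19^{14} ≡ 28 (mod 29)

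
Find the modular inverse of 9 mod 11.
Since 11 is prime, by Fermat 9^(-1) ≡ 9^{9} ≡ 5 (mod 11). Verify: 9 × 5 = 45 ≡ 1 (mod 11)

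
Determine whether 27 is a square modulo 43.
By Euler's criterion: 27^{21} ≡ 42 mod 43. Since this equals -1 (≡ 42), 27 is not a QR.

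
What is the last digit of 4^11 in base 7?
Using Fermat: 4^{6} ≡ 1 (mod 7). 11 ≡ 5 (mod 6). So 4^{11} ≡ 4^{5} ≡ 2 (mod 7)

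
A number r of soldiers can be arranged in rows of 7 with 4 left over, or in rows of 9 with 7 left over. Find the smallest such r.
M = 7 × 9 = 63. M₁ = 9, y₁ ≡ 4 (mod 7). M₂ = 7, y₂ ≡ 4 (mod 9). r = 4×9×4 + 7×7×4 ≡ 25 (mod 63)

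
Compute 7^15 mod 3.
Using Fermat: 7^{2} ≡ 1 (mod 3). 15 ≡ 1 (mod 2). So 7^{15} ≡ 7^{1} ≡ 1 (mod 3)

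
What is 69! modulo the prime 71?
(70)! = (69)! × (70) ≡ -1 (mod 71). So (69)! ≡ -1 × (70)^(-1) ≡ (-1)×(-1) = 1 (mod 71)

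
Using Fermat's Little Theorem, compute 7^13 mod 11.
By Fermat: 7^{10} ≡ 1 mod 11. So 7^{13} = 7^{10} · 7^{3} ≡ 7^{3} ≡ 2 mod 11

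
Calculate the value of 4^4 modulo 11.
4^{4} = 256 ≡ 3 (mod 11)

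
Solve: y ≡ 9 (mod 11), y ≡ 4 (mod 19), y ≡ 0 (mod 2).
M = 11 × 19 × 2 = 418. M₁ = 38, y₁ ≡ 9 (mod 11). M₂ = 22, y₂ ≡ 13 (mod 19). M₃ = 209, y₃ ≡ 1 (mod 2). y = 9×38×9 + 4×22×13 + 0×209×1 ≡ 42 (mod 418)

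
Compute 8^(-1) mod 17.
Since 17 is prime, by Fermat 8^(-1) ≡ 8^{15} ≡ 15 mod 17. Verify: 8 × 15 = 120 ≡ 1 mod 17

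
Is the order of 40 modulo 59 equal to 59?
Powers of 40 mod 59: 40^1≡40, 40^2≡7, 40^3≡44, 40^4≡49, 40^5≡13, 40^6≡48, 40^7≡32, 40^8≡41, 40^9≡47, 40^10≡51, 40^11≡34, 40^12≡3, 40^13≡2, 40^14≡21, 40^15≡14, 40^16≡29, 40^17≡39, 40^18≡26, 40^19≡37, 40^20≡5, 40^21≡23, 40^22≡35, 40^23≡43, 40^24≡9, 40^25≡6, 40^26≡4, 40^27≡42, 40^28≡28, 40^29≡58, 40^30≡19, 40^31≡52, 40^32≡15, 40^33≡10, 40^34≡46, 40^35≡11, 40^36≡27, 40^37≡18, 40^38≡12, 40^39≡8, 40^40≡25, 40^41≡56, 40^42≡57, 40^43≡38, 40^44≡45, 40^45≡30, 40^46≡20, 40^47≡33, 40^48≡22, 40^49≡54, 40^50≡36, 40^51≡24, 40^52≡16, 40^53≡50, 40^54≡53, 40^55≡55, 40^56≡17, 40^57≡31, 40^58≡1. Already 40^58≡1, so the order is 58 < 59. No, the actual order is 58.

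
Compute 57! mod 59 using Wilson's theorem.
(58)! = (57)! × (58) ≡ -1 mod 59. So (57)! ≡ -1 × (58)^(-1) ≡ (-1)×(-1) = 1 mod 59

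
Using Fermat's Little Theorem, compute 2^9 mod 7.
By Fermat: 2^{6} ≡ 1 (mod 7). So 2^{9} = 2^{6} · 2^{3} ≡ 2^{3} ≡ 1 (mod 7)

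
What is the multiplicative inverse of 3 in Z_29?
Since 29 is prime, by Fermat 3^(-1) ≡ 3^{27} ≡ 10 (mod 29). Verify: 3 × 10 = 30 ≡ 1 (mod 29)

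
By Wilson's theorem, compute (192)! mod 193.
By Wilson's theorem, (192)! ≡ -1 ≡ 192 mod 193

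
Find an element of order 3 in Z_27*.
10 has order 3 mod 27 since 10^{3} ≡ 1 mod 27 and no smaller power works.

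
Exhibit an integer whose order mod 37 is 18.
3 has order 18 mod 37 since 3^{18} ≡ 1 (mod 37) and no smaller power works.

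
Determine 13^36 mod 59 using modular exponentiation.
By repeated squaring (mod 59): 13^{1}≡13, 13^{2}≡51, 13^{4}≡5, 13^{8}≡25, 13^{16}≡35, 13^{32}≡45. Then 13^{36} = 13^{32+4} ≡ 45 × 5 ≡ 48 (mod 59)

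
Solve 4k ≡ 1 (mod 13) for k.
Since 13 is prime, by Fermat 4^(-1) ≡ 4^{11} ≡ 10 (mod 13). Verify: 4 × 10 = 40 ≡ 1 (mod 13)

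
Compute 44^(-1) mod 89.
Since 89 is prime, by Fermat 44^(-1) ≡ 44^{87} ≡ 87 mod 89. Verify: 44 × 87 = 3828 ≡ 1 mod 89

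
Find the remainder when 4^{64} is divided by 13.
By Fermat: 4^{12} ≡ 1 (mod 13). 64 = 5×12 + 4. So 4^{64} ≡ 4^{4} ≡ 9 (mod 13)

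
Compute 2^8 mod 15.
By repeated squaring (mod 15): 2^{1}≡2, 2^{2}≡4, 2^{4}≡1, 2^{8}≡1. So 2^{8} ≡ 1 (mod 15)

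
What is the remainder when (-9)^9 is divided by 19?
By repeated squaring (mod 19): (-9)^{1}≡10, (-9)^{2}≡5, (-9)^{4}≡6, (-9)^{8}≡17. Then (-9)^{9} = (-9)^{8+1} ≡ 17 × 10 ≡ 18 (mod 19)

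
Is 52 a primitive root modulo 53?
52^{2} ≡ 1 mod 53 and 2 < 52, so ord_53(52) = 2 ≠ 52 and 52 is not a primitive root.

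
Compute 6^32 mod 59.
By repeated squaring (mod 59): 6^{1}≡6, 6^{2}≡36, 6^{4}≡57, 6^{8}≡4, 6^{16}≡16, 6^{32}≡20. So 6^{32} ≡ 20 (mod 59)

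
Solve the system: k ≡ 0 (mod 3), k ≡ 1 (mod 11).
M = 3 × 11 = 33. M₁ = 11, y₁ ≡ 2 (mod 3). M₂ = 3, y₂ ≡ 4 (mod 11). k = 0×11×2 + 1×3×4 ≡ 12 (mod 33)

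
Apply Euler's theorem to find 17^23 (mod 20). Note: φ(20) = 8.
By Euler: 17^{8} ≡ 1 (mod 20) since gcd(17, 20) = 1. 23 = 2×8 + 7. So 17^{23} ≡ 17^{7} ≡ 13 (mod 20)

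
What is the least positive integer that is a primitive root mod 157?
g = 5. For each prime q|156: 5^{78}≡156, 5^{52}≡12, 5^{12}≡130, none ≡ 1, so ord_157(5) = 156 and 5 is a primitive root.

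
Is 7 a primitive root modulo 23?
ord_23(7) divides 22. For each prime q|22: 7^{11}≡22, 7^{2}≡3, none ≡ 1. So 7 has order 22 and is a primitive root mod 23.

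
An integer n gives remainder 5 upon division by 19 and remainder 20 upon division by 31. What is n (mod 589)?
M = 19 × 31 = 589. M₁ = 31, y₁ ≡ 8 (mod 19). M₂ = 19, y₂ ≡ 18 (mod 31). n = 5×31×8 + 20×19×18 ≡ 423 (mod 589)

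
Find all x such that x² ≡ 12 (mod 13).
The square roots of 12 mod 13 are 8 and 5. Verify: 8² = 64 ≡ 12 (mod 13)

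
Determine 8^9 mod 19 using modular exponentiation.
By repeated squaring mod 19: 8^{1}≡8, 8^{2}≡7, 8^{4}≡11, 8^{8}≡7. Then 8^{9} = 8^{8+1} ≡ 7 × 8 ≡ 18 mod 19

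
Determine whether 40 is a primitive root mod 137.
ord_137(40) divides 136. For each prime q|136: 40^{68}≡136, 40^{8}≡50, none ≡ 1. So 40 has order 136 and is a primitive root mod 137.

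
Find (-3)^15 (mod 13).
Using Fermat: (-3)^{12} ≡ 1 (mod 13). 15 ≡ 3 (mod 12). So (-3)^{15} ≡ (-3)^{3} ≡ 12 (mod 13)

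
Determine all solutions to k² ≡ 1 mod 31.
The square roots of 1 mod 31 are 1 and 30. Verify: 1² = 1 ≡ 1 mod 31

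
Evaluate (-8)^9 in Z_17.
By repeated squaring mod 17: (-8)^{1}≡9, (-8)^{2}≡13, (-8)^{4}≡16, (-8)^{8}≡1. Then (-8)^{9} = (-8)^{8+1} ≡ 1 × 9 ≡ 9 mod 17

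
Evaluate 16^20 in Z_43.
By repeated squaring mod 43: 16^{1}≡16, 16^{2}≡41, 16^{4}≡4, 16^{8}≡16, 16^{16}≡41. Then 16^{20} = 16^{16+4} ≡ 41 × 4 ≡ 35 mod 43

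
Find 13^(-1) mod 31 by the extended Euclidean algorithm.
Extended GCD: 13(12) + 31(-5) = 1. So 13^(-1) ≡ 12 mod 31. Verify: 13 × 12 = 156 ≡ 1 mod 31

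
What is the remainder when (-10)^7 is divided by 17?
By repeated squaring (mod 17): (-10)^{1}≡7, (-10)^{2}≡15, (-10)^{4}≡4. Then (-10)^{7} = (-10)^{4+2+1} ≡ 4 × 15 × 7 ≡ 12 (mod 17)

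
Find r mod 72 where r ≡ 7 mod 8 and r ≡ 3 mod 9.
M = 8 × 9 = 72. M₁ = 9, y₁ ≡ 1 mod 8. M₂ = 8, y₂ ≡ 8 mod 9. r = 7×9×1 + 3×8×8 ≡ 39 mod 72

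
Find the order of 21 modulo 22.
Powers of 21 mod 22: 21^1≡21, 21^2≡1. Order = 2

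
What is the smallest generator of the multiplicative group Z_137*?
g = 3. For each prime q|136: 3^{68}≡136, 3^{8}≡122, none ≡ 1, so ord_137(3) = 136 and 3 is a primitive root.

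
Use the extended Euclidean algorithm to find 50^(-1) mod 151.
Extended GCD: 50(-3) + 151(1) = 1. So 50^(-1) ≡ -3 ≡ 148 mod 151. Verify: 50 × 148 = 7400 ≡ 1 mod 151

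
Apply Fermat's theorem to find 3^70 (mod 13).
By Fermat: 3^{12} ≡ 1 (mod 13). 70 = 5×12 + 10. So 3^{70} ≡ 3^{10} ≡ 3 (mod 13)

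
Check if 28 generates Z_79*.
ord_79(28) divides 78. For each prime q|78: 28^{39}≡78, 28^{26}≡23, 28^{6}≡21, none ≡ 1. So 28 has order 78 and is a primitive root mod 79.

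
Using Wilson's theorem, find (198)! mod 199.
By Wilson's theorem, (198)! ≡ -1 ≡ 198 (mod 199)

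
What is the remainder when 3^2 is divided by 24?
3^{2} = 9 ≡ 9 (mod 24)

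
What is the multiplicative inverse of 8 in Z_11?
Since 11 is prime, by Fermat 8^(-1) ≡ 8^{9} ≡ 7 mod 11. Verify: 8 × 7 = 56 ≡ 1 mod 11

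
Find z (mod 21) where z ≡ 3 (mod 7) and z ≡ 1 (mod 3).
M = 7 × 3 = 21. M₁ = 3, y₁ ≡ 5 (mod 7). M₂ = 7, y₂ ≡ 1 (mod 3). z = 3×3×5 + 1×7×1 ≡ 10 (mod 21)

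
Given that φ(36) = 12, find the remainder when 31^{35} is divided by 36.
By Euler: 31^{12} ≡ 1 (mod 36) since gcd(31, 36) = 1. 35 = 2×12 + 11. So 31^{35} ≡ 31^{11} ≡ 7 (mod 36)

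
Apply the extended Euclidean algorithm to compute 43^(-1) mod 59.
Extended GCD: 43(11) + 59(-8) = 1. So 43^(-1) ≡ 11 mod 59. Verify: 43 × 11 = 473 ≡ 1 mod 59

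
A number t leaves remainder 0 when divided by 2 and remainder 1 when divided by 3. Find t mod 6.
M = 2 × 3 = 6. M₁ = 3, y₁ ≡ 1 mod 2. M₂ = 2, y₂ ≡ 2 mod 3. t = 0×3×1 + 1×2×2 ≡ 4 mod 6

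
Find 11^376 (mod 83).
Using Fermat: 11^{82} ≡ 1 (mod 83). 376 ≡ 48 (mod 82). So 11^{376} ≡ 11^{48} ≡ 16 (mod 83)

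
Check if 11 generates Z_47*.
ord_47(11) divides 46. For each prime q|46: 11^{23}≡46, 11^{2}≡27, none ≡ 1. So 11 has order 46 and is a primitive root mod 47.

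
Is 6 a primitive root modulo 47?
6^{23} ≡ 1 mod 47 and 23 < 46, so ord_47(6) = 23 ≠ 46 and 6 is not a primitive root.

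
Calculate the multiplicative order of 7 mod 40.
Powers of 7 mod 40: 7^1≡7, 7^2≡9, 7^3≡23, 7^4≡1. Order = 4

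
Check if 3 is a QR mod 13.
By Euler's criterion: 3^{6} ≡ 1 mod 13. Since this equals 1, 3 is a QR.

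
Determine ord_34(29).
Powers of 29 mod 34: 29^1≡29, 29^2≡25, 29^3≡11, 29^4≡13, 29^5≡3, 29^6≡19, 29^7≡7, 29^8≡33, 29^9≡5, 29^10≡9, 29^11≡23, 29^12≡21, 29^13≡31, 29^14≡15, 29^15≡27, 29^16≡1. So the order of 29 is 16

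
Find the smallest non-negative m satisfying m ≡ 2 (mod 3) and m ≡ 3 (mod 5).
M = 3 × 5 = 15. M₁ = 5, y₁ ≡ 2 (mod 3). M₂ = 3, y₂ ≡ 2 (mod 5). m = 2×5×2 + 3×3×2 ≡ 8 (mod 15)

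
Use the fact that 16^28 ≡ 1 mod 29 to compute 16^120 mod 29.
By Fermat: 16^{28} ≡ 1 mod 29. 120 = 4×28 + 8. So 16^{120} ≡ 16^{8} ≡ 16 mod 29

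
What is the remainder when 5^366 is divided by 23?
Using Fermat: 5^{22} ≡ 1 mod 23. 366 ≡ 14 mod 22. So 5^{366} ≡ 5^{14} ≡ 13 mod 23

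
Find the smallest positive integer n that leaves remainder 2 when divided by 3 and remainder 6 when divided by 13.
M = 3 × 13 = 39. M₁ = 13, y₁ ≡ 1 mod 3. M₂ = 3, y₂ ≡ 9 mod 13. n = 2×13×1 + 6×3×9 ≡ 32 mod 39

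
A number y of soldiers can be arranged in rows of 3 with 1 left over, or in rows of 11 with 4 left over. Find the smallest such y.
M = 3 × 11 = 33. M₁ = 11, y₁ ≡ 2 (mod 3). M₂ = 3, y₂ ≡ 4 (mod 11). y = 1×11×2 + 4×3×4 ≡ 4 (mod 33)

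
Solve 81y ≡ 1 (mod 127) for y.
Since 127 is prime, by Fermat 81^(-1) ≡ 81^{125} ≡ 69 (mod 127). Verify: 81 × 69 = 5589 ≡ 1 (mod 127)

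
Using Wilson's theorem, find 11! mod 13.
(12)! = (11)! × (12) ≡ -1 (mod 13). So (11)! ≡ -1 × (12)^(-1) ≡ (-1)×(-1) = 1 (mod 13)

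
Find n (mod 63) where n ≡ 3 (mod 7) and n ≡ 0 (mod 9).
M = 7 × 9 = 63. M₁ = 9, y₁ ≡ 4 (mod 7). M₂ = 7, y₂ ≡ 4 (mod 9). n = 3×9×4 + 0×7×4 ≡ 45 (mod 63)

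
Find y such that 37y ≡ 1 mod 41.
Since 41 is prime, by Fermat 37^(-1) ≡ 37^{39} ≡ 10 mod 41. Verify: 37 × 10 = 370 ≡ 1 mod 41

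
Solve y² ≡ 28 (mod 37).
The square roots of 28 mod 37 are 19 and 18. Verify: 19² = 361 ≡ 28 (mod 37)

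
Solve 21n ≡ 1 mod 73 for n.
Since 73 is prime, by Fermat 21^(-1) ≡ 21^{71} ≡ 7 mod 73. Verify: 21 × 7 = 147 ≡ 1 mod 73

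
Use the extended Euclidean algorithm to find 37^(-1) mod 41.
Extended GCD: 37(10) + 41(-9) = 1. So 37^(-1) ≡ 10 mod 41. Verify: 37 × 10 = 370 ≡ 1 mod 41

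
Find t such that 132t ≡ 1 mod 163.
Since 163 is prime, by Fermat 132^(-1) ≡ 132^{161} ≡ 21 mod 163. Verify: 132 × 21 = 2772 ≡ 1 mod 163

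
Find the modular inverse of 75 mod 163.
Since 163 is prime, by Fermat 75^(-1) ≡ 75^{161} ≡ 50 (mod 163). Verify: 75 × 50 = 3750 ≡ 1 (mod 163)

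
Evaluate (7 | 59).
(7/59) = 7^{29} mod 59 = 1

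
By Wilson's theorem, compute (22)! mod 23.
By Wilson's theorem, (22)! ≡ -1 ≡ 22 mod 23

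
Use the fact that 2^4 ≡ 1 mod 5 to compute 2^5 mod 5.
By Fermat: 2^{4} ≡ 1 mod 5. So 2^{5} = 2^{4} · 2^{1} ≡ 2^{1} ≡ 2 mod 5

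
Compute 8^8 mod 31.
By repeated squaring mod 31: 8^{1}≡8, 8^{2}≡2, 8^{4}≡4, 8^{8}≡16. So 8^{8} ≡ 16 mod 31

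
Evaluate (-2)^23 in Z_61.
By repeated squaring mod 61: (-2)^{1}≡59, (-2)^{2}≡4, (-2)^{4}≡16, (-2)^{8}≡12, (-2)^{16}≡22. Then (-2)^{23} = (-2)^{16+4+2+1} ≡ 22 × 16 × 4 × 59 ≡ 51 mod 61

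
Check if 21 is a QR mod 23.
By Euler's criterion: 21^{11} ≡ 22 mod 23. Since this equals -1 (≡ 22), 21 is not a QR.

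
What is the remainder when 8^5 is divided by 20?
By repeated squaring (mod 20): 8^{1}≡8, 8^{2}≡4, 8^{4}≡16. Then 8^{5} = 8^{4+1} ≡ 16 × 8 ≡ 8 (mod 20)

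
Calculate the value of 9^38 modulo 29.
Using Fermat: 9^{28} ≡ 1 (mod 29). 38 ≡ 10 (mod 28). So 9^{38} ≡ 9^{10} ≡ 25 (mod 29)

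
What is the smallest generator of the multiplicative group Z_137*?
g = 3. For each prime q|136: 3^{68}≡136, 3^{8}≡122, none ≡ 1, so ord_137(3) = 136 and 3 is a primitive root.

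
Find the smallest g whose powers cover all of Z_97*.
g = 5. Powers: [5, 25, 28, 43, 21, 8, 40, 6, 30, ...] generates all 96 non-zero residues.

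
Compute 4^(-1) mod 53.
Since 53 is prime, by Fermat 4^(-1) ≡ 4^{51} ≡ 40 mod 53. Verify: 4 × 40 = 160 ≡ 1 mod 53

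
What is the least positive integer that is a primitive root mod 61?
g = 2. For each prime q|60: 2^{30}≡60, 2^{20}≡47, 2^{12}≡9, none ≡ 1, so ord_61(2) = 60 and 2 is a primitive root.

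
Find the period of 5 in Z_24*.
Powers of 5 mod 24: 5^1≡5, 5^2≡1. ord_24(5) = 2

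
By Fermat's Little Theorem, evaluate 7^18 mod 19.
By Fermat's Little Theorem, 7^{18} ≡ 1 mod 19 since 19 is prime and gcd(7, 19) = 1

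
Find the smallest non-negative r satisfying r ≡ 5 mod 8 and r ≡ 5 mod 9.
M = 8 × 9 = 72. M₁ = 9, y₁ ≡ 1 mod 8. M₂ = 8, y₂ ≡ 8 mod 9. r = 5×9×1 + 5×8×8 ≡ 5 mod 72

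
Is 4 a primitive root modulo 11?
4^{5} ≡ 1 mod 11 and 5 < 10, so ord_11(4) = 5 ≠ 10 and 4 is not a primitive root.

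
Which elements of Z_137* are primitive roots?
There are φ(136) = 64 primitive roots mod 137: {3, 5, 6, 12, 13, 20, 21, 23, 24, 26, 27, 29, 31, 33, 35, 40, 42, 43, 45, 46, 47, 48, 51, 52, 53, 54, 55, 57, 58, 62, 66, 67, 70, 71, 75, 79, 80, 82, 83, 84, 85, 86, 89, 90, 91, 92, 94, 95, 97, 102, 104, 106, 108, 110, 111, 113, 114, 116, 117, 124, 125, 131, 132, 134}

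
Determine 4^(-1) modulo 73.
Since 73 is prime, by Fermat 4^(-1) ≡ 4^{71} ≡ 55 mod 73. Verify: 4 × 55 = 220 ≡ 1 mod 73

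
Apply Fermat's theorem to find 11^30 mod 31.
By Fermat's Little Theorem, 11^{30} ≡ 1 mod 31 since 31 is prime and gcd(11, 31) = 1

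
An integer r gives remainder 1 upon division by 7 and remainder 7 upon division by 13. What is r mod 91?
M = 7 × 13 = 91. M₁ = 13, y₁ ≡ 6 mod 7. M₂ = 7, y₂ ≡ 2 mod 13. r = 1×13×6 + 7×7×2 ≡ 85 mod 91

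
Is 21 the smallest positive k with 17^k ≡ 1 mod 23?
Powers of 17 mod 23: 17^1≡17, 17^2≡13, 17^3≡14, 17^4≡8, 17^5≡21, 17^6≡12, 17^7≡20, 17^8≡18, 17^9≡7, 17^10≡4, 17^11≡22, 17^12≡6, 17^13≡10, 17^14≡9, 17^15≡15, 17^16≡2, 17^17≡11, 17^18≡3, 17^19≡5, 17^20≡16, 17^21≡19, 17^22≡1. 17^21≡19≢1, so ord ≠ 21. No, the actual order is 22.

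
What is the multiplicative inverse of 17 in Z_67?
Since 67 is prime, by Fermat 17^(-1) ≡ 17^{65} ≡ 4 (mod 67). Verify: 17 × 4 = 68 ≡ 1 (mod 67)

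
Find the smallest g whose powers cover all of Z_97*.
g = 5. For each prime q|96: 5^{48}≡96, 5^{32}≡35, none ≡ 1, so ord_97(5) = 96 and 5 is a primitive root.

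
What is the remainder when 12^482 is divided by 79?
Using Fermat: 12^{78} ≡ 1 mod 79. 482 ≡ 14 mod 78. So 12^{482} ≡ 12^{14} ≡ 67 mod 79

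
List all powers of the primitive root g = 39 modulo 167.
39^1, 39^2, ..., 39^{166} mod 167: [39, 18, 34, 157, 111, 154, 161, 100, 59, 130, 60, 2, 78, 36, 68, 147, 55, 141, 155, 33, 118, 93, 120, 4, 156, 72, 136, 127, 110, 115, 143, 66, 69, 19, 73, 8, 145, 144, 105, 87, 53, 63, 119, 132, 138, 38, 146, 16, 123, 121, 43, 7, 106, 126, 71, 97, 109, 76, 125, 32, 79, 75, 86, 14, 45, 85, 142, 27, 51, 152, 83, 64, 158, 150, 5, 28, 90, 3, 117, 54, 102, 137, 166, 128, 149, 133, 10, 56, 13, 6, 67, 108, 37, 107, 165, 89, 131, 99, 20, 112, 26, 12, 134, 49, 74, 47, 163, 11, 95, 31, 40, 57, 52, 24, 101, 98, 148, 94, 159, 22, 23, 62, 80, 114, 104, 48, 35, 29, 129, 21, 151, 44, 46, 124, 160, 61, 41, 96, 70, 58, 91, 42, 135, 88, 92, 81, 153, 122, 82, 25, 140, 116, 15, 84, 103, 9, 17, 162, 139, 77, 164, 50, 113, 65, 30, 1]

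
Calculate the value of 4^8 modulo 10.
By repeated squaring (mod 10): 4^{1}≡4, 4^{2}≡6, 4^{4}≡6, 4^{8}≡6. So 4^{8} ≡ 6 (mod 10)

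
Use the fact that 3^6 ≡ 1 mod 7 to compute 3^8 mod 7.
By Fermat: 3^{6} ≡ 1 mod 7. So 3^{8} = 3^{6} · 3^{2} ≡ 3^{2} ≡ 2 mod 7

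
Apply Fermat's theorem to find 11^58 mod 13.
By Fermat: 11^{12} ≡ 1 mod 13. 58 = 4×12 + 10. So 11^{58} ≡ 11^{10} ≡ 10 mod 13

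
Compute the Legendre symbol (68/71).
(68/71) = 68^{35} mod 71 = -1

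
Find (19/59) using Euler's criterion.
(19/59) = 19^{29} mod 59 = 1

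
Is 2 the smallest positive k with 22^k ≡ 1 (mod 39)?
Powers of 22 mod 39: 22^1≡22, 22^2≡16, 22^3≡1. 22^2≡16≢1, so ord ≠ 2. No, the actual order is 3.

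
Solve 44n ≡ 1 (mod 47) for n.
Since 47 is prime, by Fermat 44^(-1) ≡ 44^{45} ≡ 31 (mod 47). Verify: 44 × 31 = 1364 ≡ 1 (mod 47)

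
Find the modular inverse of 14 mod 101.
Since 101 is prime, by Fermat 14^(-1) ≡ 14^{99} ≡ 65 (mod 101). Verify: 14 × 65 = 910 ≡ 1 (mod 101)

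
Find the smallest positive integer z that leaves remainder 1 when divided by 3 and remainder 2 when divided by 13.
M = 3 × 13 = 39. M₁ = 13, y₁ ≡ 1 (mod 3). M₂ = 3, y₂ ≡ 9 (mod 13). z = 1×13×1 + 2×3×9 ≡ 28 (mod 39)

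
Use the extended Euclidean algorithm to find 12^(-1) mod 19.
Extended GCD: 12(8) + 19(-5) = 1. So 12^(-1) ≡ 8 (mod 19). Verify: 12 × 8 = 96 ≡ 1 (mod 19)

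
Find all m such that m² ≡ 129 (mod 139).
The square roots of 129 mod 139 are 44 and 95. Verify: 44² = 1936 ≡ 129 (mod 139)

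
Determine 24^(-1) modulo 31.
Since 31 is prime, by Fermat 24^(-1) ≡ 24^{29} ≡ 22 mod 31. Verify: 24 × 22 = 528 ≡ 1 mod 31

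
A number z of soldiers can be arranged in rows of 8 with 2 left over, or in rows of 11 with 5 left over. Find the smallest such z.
M = 8 × 11 = 88. M₁ = 11, y₁ ≡ 3 mod 8. M₂ = 8, y₂ ≡ 7 mod 11. z = 2×11×3 + 5×8×7 ≡ 82 mod 88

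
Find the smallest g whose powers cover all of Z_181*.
g = 2. Powers: [2, 4, 8, 16, 32, 64, 128, 75, 150, ...] generates all 180 non-zero residues.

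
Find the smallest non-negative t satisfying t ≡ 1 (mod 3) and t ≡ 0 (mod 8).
M = 3 × 8 = 24. M₁ = 8, y₁ ≡ 2 (mod 3). M₂ = 3, y₂ ≡ 3 (mod 8). t = 1×8×2 + 0×3×3 ≡ 16 (mod 24)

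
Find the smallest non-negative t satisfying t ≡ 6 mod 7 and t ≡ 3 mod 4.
M = 7 × 4 = 28. M₁ = 4, y₁ ≡ 2 mod 7. M₂ = 7, y₂ ≡ 3 mod 4. t = 6×4×2 + 3×7×3 ≡ 27 mod 28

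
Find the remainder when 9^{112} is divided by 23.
By Fermat: 9^{22} ≡ 1 mod 23. 112 = 5×22 + 2. So 9^{112} ≡ 9^{2} ≡ 12 mod 23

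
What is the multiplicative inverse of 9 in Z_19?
Since 19 is prime, by Fermat 9^(-1) ≡ 9^{17} ≡ 17 mod 19. Verify: 9 × 17 = 153 ≡ 1 mod 19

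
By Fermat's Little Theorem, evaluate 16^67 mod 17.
By Fermat: 16^{16} ≡ 1 mod 17. 67 = 4×16 + 3. So 16^{67} ≡ 16^{3} ≡ 16 mod 17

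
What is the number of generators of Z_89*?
There are φ(89-1) = φ(88) = 40 primitive roots modulo 89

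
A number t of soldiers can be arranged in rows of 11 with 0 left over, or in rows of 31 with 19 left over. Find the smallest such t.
M = 11 × 31 = 341. M₁ = 31, y₁ ≡ 5 (mod 11). M₂ = 11, y₂ ≡ 17 (mod 31). t = 0×31×5 + 19×11×17 ≡ 143 (mod 341)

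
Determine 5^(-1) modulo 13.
Since 13 is prime, by Fermat 5^(-1) ≡ 5^{11} ≡ 8 (mod 13). Verify: 5 × 8 = 40 ≡ 1 (mod 13)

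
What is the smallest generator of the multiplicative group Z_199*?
g = 3. Powers: [3, 9, 27, 81, 44, 132, 197, ...] generates all 198 non-zero residues.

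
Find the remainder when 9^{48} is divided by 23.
By Fermat: 9^{22} ≡ 1 mod 23. 48 = 2×22 + 4. So 9^{48} ≡ 9^{4} ≡ 6 mod 23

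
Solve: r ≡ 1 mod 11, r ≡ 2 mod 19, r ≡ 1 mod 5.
M = 11 × 19 × 5 = 1045. M₁ = 95, y₁ ≡ 8 mod 11. M₂ = 55, y₂ ≡ 9 mod 19. M₃ = 209, y₃ ≡ 4 mod 5. r = 1×95×8 + 2×55×9 + 1×209×4 ≡ 496 mod 1045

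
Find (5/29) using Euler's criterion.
(5/29) = 5^{14} mod 29 = 1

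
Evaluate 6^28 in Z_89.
By repeated squaring (mod 89): 6^{1}≡6, 6^{2}≡36, 6^{4}≡50, 6^{8}≡8, 6^{16}≡64. Then 6^{28} = 6^{16+8+4} ≡ 64 × 8 × 50 ≡ 57 (mod 89)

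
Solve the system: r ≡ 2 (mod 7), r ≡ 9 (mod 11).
M = 7 × 11 = 77. M₁ = 11, y₁ ≡ 2 (mod 7). M₂ = 7, y₂ ≡ 8 (mod 11). r = 2×11×2 + 9×7×8 ≡ 9 (mod 77)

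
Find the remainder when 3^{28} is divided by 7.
By Fermat: 3^{6} ≡ 1 (mod 7). 28 = 4×6 + 4. So 3^{28} ≡ 3^{4} ≡ 4 (mod 7)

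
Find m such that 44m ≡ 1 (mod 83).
Since 83 is prime, by Fermat 44^(-1) ≡ 44^{81} ≡ 17 (mod 83). Verify: 44 × 17 = 748 ≡ 1 (mod 83)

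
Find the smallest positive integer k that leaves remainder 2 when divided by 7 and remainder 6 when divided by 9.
M = 7 × 9 = 63. M₁ = 9, y₁ ≡ 4 (mod 7). M₂ = 7, y₂ ≡ 4 (mod 9). k = 2×9×4 + 6×7×4 ≡ 51 (mod 63)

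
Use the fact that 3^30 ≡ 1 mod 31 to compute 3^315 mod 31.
By Fermat: 3^{30} ≡ 1 mod 31. 315 ≡ 15 mod 30. So 3^{315} ≡ 3^{15} ≡ 30 mod 31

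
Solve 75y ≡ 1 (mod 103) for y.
Since 103 is prime, by Fermat 75^(-1) ≡ 75^{101} ≡ 11 (mod 103). Verify: 75 × 11 = 825 ≡ 1 (mod 103)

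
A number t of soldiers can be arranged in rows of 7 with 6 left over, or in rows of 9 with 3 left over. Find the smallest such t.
M = 7 × 9 = 63. M₁ = 9, y₁ ≡ 4 mod 7. M₂ = 7, y₂ ≡ 4 mod 9. t = 6×9×4 + 3×7×4 ≡ 48 mod 63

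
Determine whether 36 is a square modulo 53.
By Euler's criterion: 36^{26} ≡ 1 mod 53. Since this equals 1, 36 is a QR.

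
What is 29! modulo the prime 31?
(30)! = (29)! × (30) ≡ -1 mod 31. So (29)! ≡ -1 × (30)^(-1) ≡ (-1)×(-1) = 1 mod 31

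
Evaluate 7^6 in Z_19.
By repeated squaring mod 19: 7^{1}≡7, 7^{2}≡11, 7^{4}≡7. Then 7^{6} = 7^{4+2} ≡ 7 × 11 ≡ 1 mod 19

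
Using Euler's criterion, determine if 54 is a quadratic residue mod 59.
By Euler's criterion: 54^{29} ≡ 58 (mod 59). Since this equals -1 (≡ 58), 54 is not a QR.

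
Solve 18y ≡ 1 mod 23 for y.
Since 23 is prime, by Fermat 18^(-1) ≡ 18^{21} ≡ 9 mod 23. Verify: 18 × 9 = 162 ≡ 1 mod 23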